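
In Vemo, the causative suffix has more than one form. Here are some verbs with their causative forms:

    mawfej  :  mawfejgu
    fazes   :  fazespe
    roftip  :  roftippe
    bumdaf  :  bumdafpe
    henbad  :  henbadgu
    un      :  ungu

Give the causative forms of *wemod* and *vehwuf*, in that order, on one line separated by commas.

The suffix is conditioned by the final consonant: -pe when the stem ends in a voiceless consonant (*fazes*, *roftip*, *bumdaf*); -gu when the stem ends in a voiced consonant (*mawfej*, *henbad*, *un*).
*wemod*: final consonant = /d/, voiced → -gu → *wemodgu*.
Since the final consonant of *vehwuf* is /f/ (voiceless), it takes -pe, giving *vehwufpe*.

wemodgu, vehwufpe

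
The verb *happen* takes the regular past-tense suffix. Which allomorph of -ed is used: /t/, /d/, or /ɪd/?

/d/

The stem *happen* ends in a voiced sound other than /d/.
The -ed suffix is realized as /ɪd/ after /t, d/; as /t/ after other voiceless consonants; and as /d/ after other voiced sounds.
So -ed on *happen* is pronounced /d/.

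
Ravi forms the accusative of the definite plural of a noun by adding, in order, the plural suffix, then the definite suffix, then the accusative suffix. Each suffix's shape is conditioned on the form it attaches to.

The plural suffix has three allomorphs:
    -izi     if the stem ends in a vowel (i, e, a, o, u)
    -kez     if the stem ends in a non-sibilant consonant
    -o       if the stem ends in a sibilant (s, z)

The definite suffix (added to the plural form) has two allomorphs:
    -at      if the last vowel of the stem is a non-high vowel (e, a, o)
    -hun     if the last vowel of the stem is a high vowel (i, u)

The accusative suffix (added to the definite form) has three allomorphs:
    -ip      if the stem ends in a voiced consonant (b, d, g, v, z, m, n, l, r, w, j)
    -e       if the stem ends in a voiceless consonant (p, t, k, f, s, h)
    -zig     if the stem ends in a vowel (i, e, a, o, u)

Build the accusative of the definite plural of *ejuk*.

ejukkezate

The final sound of *ejuk* is /k/, which is a non-sibilant consonant, so the plural suffix is -kez, giving *ejukkez*.
The plural form *ejukkez*: last vowel = /e/, a non-high vowel → -at → *ejukkezat*.
The final sound of the definite form *ejukkezat* is /t/, which is a voiceless consonant, so the accusative suffix is -e, giving *ejukkezate*.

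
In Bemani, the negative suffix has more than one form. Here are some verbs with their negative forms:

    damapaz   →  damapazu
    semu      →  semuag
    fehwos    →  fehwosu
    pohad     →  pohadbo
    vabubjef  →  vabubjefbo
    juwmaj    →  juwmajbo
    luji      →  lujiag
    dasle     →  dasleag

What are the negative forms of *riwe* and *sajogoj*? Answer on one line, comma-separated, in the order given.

Looking at the final sound of each stem: -u when the stem ends in a sibilant (*damapaz*, *fehwos*); -bo when the stem ends in a non-sibilant consonant (*pohad*, *vabubjef*, *juwmaj*); -ag when the stem ends in a vowel (*semu*, *luji*, *dasle*).
Since the final sound of *riwe* is /e/ (a vowel), it takes -ag, giving *riweag*.
The final sound of *sajogoj* is /j/, which is a non-sibilant consonant, so the suffix is -bo, giving *sajogojbo*.

riweag, sajogojbo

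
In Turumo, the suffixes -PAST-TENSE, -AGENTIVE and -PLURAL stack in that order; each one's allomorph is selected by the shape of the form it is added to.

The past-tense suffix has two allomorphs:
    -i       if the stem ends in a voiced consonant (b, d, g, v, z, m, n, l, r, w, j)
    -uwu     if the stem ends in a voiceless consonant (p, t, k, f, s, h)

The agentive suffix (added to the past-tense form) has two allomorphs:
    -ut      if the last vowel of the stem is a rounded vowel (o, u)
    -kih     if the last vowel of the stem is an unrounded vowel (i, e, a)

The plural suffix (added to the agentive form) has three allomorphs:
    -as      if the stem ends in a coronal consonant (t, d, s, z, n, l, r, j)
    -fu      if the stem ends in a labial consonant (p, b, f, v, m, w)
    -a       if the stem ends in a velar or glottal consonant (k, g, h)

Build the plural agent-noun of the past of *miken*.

The final consonant of *miken* is /n/, which is voiced, so the past-tense suffix is -i, giving *mikeni*.
The past-tense form *mikeni* — last vowel /i/ (an unrounded vowel) → -kih → *mikenikih*.
The agentive form *mikenikih* — final consonant /h/ (velar/glottal) → -a → *mikenikiha*.

mikenikiha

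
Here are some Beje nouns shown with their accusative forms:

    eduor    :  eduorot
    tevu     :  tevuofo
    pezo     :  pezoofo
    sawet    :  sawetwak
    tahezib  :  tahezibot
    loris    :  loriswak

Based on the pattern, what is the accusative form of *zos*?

Looking at the final sound of each stem: -wak when the stem ends in a voiceless consonant (*sawet*, *loris*); -ot when the stem ends in a voiced consonant (*eduor*, *tahezib*); -ofo when the stem ends in a vowel (*tevu*, *pezo*).
Since the final sound of *zos* is /s/ (a voiceless consonant), it takes -wak, giving *zoswak*.

zoswak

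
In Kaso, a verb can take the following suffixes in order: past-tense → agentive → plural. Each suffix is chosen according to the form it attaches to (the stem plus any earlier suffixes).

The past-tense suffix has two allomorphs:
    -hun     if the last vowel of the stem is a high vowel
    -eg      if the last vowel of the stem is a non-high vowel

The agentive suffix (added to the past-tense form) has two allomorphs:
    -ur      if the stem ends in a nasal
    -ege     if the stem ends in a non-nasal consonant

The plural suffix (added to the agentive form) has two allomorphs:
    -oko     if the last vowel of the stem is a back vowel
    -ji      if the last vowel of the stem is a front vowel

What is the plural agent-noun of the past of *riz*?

rizhunuroko

*riz*: last vowel = /i/, a high vowel → -hun → *rizhun*.
The past-tense form *rizhun*: final consonant = /n/, a nasal → -ur → *rizhunur*.
The last vowel of the agentive form *rizhunur* is /u/, which is a back vowel, so the plural suffix is -oko, giving *rizhunuroko*.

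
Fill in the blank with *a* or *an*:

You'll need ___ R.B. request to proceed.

The indefinite article is chosen by the initial *sound* of the following word, not its spelling.
The initialism *R.B.* is read letter by letter; the first letter, R, is pronounced /ɑr/, which begins with a vowel sound.
So the article is *an*: You'll need an R.B. request to proceed.

an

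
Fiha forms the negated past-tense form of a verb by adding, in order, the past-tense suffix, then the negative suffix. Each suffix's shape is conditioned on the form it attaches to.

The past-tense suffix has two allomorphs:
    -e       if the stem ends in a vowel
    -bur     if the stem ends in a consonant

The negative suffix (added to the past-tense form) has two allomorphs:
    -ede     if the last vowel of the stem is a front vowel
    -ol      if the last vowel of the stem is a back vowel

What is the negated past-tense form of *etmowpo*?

etmowpoeede

*etmowpo*: final sound = /o/, a vowel → -e → *etmowpoe*.
The past-tense form *etmowpoe*: last vowel = /e/, a front vowel → -ede → *etmowpoeede*.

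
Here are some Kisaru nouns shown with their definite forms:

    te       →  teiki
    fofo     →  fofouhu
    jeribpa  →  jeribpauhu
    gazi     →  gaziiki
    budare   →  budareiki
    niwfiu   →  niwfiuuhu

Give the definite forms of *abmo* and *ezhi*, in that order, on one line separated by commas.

abmouhu, ezhiiki

The alternation tracks the last vowel of the stem — -iki when the last vowel of the stem is a front vowel (*te*, *gazi*, *budare*); -uhu when the last vowel of the stem is a back vowel (*fofo*, *jeribpa*, *niwfiu*).
*abmo*: last vowel = /o/, a back vowel → -uhu → *abmouhu*.
*ezhi* — last vowel /i/ (a front vowel) → -iki → *ezhiiki*.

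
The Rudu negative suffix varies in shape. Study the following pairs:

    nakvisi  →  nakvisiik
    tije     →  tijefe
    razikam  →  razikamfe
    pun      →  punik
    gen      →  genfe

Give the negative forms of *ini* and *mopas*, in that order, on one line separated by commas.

The pattern is height harmony: -ik when the last vowel of the stem is a high vowel (*nakvisi*, *pun*); -fe when the last vowel of the stem is a non-high vowel (*tije*, *razikam*, *gen*).
The last vowel of *ini* is /i/, which is a high vowel, so the suffix is -ik, giving *iniik*.
The last vowel of *mopas* is /a/, which is a non-high vowel, so the suffix is -fe, giving *mopasfe*.

iniik, mopasfe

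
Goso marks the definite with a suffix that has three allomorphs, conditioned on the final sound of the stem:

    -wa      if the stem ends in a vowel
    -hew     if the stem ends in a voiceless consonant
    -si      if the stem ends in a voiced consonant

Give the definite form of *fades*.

fadeshew

The final sound of *fades* is /s/, which is a voiceless consonant, so the suffix is -hew, giving *fadeshew*.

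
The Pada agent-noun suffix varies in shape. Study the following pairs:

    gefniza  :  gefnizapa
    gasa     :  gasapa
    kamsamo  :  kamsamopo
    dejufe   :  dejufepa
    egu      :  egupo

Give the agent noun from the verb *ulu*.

ulupo

The pattern is rounding harmony: -po when the last vowel of the stem is a rounded vowel (*kamsamo*, *egu*); -pa when the last vowel of the stem is an unrounded vowel (*gefniza*, *gasa*, *dejufe*).
The last vowel of *ulu* is /u/, which is a rounded vowel, so the suffix is -po, giving *ulupo*.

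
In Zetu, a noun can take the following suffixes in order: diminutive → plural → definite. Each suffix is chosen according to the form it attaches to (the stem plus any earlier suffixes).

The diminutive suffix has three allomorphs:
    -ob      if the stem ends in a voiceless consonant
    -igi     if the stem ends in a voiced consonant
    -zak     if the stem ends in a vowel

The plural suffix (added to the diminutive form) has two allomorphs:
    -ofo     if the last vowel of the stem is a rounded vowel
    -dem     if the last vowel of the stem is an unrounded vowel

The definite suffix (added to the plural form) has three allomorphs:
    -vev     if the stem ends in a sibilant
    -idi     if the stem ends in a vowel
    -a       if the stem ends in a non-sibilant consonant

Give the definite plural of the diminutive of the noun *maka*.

*maka*: final sound = /a/, a vowel → -zak → *makazak*.
The diminutive form *makazak* — last vowel /a/ (an unrounded vowel) → -dem → *makazakdem*.
The plural form *makazakdem*: final sound = /m/, a non-sibilant consonant → -a → *makazakdema*.

makazakdema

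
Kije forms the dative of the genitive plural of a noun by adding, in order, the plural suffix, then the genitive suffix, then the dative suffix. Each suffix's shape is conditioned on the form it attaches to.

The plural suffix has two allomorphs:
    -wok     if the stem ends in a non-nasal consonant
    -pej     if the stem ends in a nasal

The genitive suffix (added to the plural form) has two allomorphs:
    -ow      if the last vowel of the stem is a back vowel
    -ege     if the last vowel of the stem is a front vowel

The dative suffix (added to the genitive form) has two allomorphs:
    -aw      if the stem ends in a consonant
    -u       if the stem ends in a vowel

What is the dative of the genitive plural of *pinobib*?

pinobibwokowaw

*pinobib* — final consonant /b/ (non-nasal) → -wok → *pinobibwok*.
The last vowel of the plural form *pinobibwok* is /o/, which is a back vowel, so the genitive suffix is -ow, giving *pinobibwokow*.
The genitive form *pinobibwokow* — final sound /w/ (a consonant) → -aw → *pinobibwokowaw*.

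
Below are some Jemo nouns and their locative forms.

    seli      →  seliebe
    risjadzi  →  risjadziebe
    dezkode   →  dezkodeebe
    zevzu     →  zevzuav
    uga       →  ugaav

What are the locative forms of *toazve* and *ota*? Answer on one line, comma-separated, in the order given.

toazveebe, otaav

The pattern is front/back vowel harmony: -ebe when the last vowel of the stem is a front vowel (*seli*, *risjadzi*, *dezkode*); -av when the last vowel of the stem is a back vowel (*zevzu*, *uga*).
Since the last vowel of *toazve* is /e/ (a front vowel), it takes -ebe, giving *toazveebe*.
The last vowel of *ota* is /a/, which is a back vowel, so the suffix is -av, giving *otaav*.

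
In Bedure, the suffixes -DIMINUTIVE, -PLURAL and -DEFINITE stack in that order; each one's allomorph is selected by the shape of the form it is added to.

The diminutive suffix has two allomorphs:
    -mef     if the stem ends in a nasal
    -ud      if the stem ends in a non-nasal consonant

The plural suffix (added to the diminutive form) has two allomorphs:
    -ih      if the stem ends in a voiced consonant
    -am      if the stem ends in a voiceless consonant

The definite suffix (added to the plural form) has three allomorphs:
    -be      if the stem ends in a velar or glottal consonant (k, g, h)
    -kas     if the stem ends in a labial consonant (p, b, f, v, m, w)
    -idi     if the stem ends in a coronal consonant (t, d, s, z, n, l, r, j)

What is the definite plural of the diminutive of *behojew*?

*behojew*: final consonant = /w/, non-nasal → -ud → *behojewud*.
The diminutive form *behojewud* — final consonant /d/ (voiced) → -ih → *behojewudih*.
Since the final consonant of the plural form *behojewudih* is /h/ (velar/glottal), it takes -be, giving *behojewudihbe*.

behojewudihbe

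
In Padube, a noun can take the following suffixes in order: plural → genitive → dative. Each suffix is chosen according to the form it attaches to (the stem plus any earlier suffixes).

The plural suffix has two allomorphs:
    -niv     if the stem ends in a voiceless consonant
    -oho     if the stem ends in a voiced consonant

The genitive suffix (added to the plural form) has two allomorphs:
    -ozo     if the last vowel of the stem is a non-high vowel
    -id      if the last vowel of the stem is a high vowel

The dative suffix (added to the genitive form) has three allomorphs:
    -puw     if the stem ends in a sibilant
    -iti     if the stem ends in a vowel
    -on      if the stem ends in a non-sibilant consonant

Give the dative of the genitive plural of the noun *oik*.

oiknividon

Since the final consonant of *oik* is /k/ (voiceless), it takes -niv, giving *oikniv*.
The plural form *oikniv* — last vowel /i/ (a high vowel) → -id → *oiknivid*.
The genitive form *oiknivid* — final sound /d/ (a non-sibilant consonant) → -on → *oiknividon*.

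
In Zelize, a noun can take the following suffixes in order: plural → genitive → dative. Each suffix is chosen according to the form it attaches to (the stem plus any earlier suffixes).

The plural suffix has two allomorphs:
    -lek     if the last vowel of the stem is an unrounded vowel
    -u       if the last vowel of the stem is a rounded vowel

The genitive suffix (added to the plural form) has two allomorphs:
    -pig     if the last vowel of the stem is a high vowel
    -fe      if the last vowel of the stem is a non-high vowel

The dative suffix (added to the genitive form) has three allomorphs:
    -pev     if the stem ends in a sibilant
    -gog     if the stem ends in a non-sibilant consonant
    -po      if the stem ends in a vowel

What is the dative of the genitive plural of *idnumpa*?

*idnumpa* — last vowel /a/ (an unrounded vowel) → -lek → *idnumpalek*.
The plural form *idnumpalek* — last vowel /e/ (a non-high vowel) → -fe → *idnumpalekfe*.
Since the final sound of the genitive form *idnumpalekfe* is /e/ (a vowel), it takes -po, giving *idnumpalekfepo*.

idnumpalekfepo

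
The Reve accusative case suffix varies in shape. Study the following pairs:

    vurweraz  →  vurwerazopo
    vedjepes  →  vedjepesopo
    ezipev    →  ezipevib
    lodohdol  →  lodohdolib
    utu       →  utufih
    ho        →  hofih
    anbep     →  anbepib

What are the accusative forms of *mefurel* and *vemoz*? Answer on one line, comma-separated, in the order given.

mefurelib, vemozopo

The pattern is sibilance of the final sound: -opo when the stem ends in a sibilant (*vurweraz*, *vedjepes*); -ib when the stem ends in a non-sibilant consonant (*ezipev*, *lodohdol*, *anbep*); -fih when the stem ends in a vowel (*utu*, *ho*).
*mefurel* — final sound /l/ (a non-sibilant consonant) → -ib → *mefurelib*.
Since the final sound of *vemoz* is /z/ (a sibilant), it takes -opo, giving *vemozopo*.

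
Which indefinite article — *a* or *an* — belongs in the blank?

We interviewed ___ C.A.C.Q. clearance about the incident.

The indefinite article is chosen by the initial *sound* of the following word, not its spelling.
The initialism *C.A.C.Q.* is read letter by letter; the first letter, C, is pronounced /siː/, which begins with a consonant sound.
So the article is *a*: We interviewed a C.A.C.Q. clearance about the incident.

a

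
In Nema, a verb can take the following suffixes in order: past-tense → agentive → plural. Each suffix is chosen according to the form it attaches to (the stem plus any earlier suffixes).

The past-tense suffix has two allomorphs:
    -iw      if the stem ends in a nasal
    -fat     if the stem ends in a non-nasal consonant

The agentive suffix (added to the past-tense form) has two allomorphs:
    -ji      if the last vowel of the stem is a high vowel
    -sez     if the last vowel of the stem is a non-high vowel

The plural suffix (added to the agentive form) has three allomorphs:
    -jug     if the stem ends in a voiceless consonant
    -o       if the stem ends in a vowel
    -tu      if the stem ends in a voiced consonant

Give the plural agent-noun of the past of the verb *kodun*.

The final consonant of *kodun* is /n/, which is a nasal, so the past-tense suffix is -iw, giving *koduniw*.
The last vowel of the past-tense form *koduniw* is /i/, which is a high vowel, so the agentive suffix is -ji, giving *koduniwji*.
The agentive form *koduniwji* — final sound /i/ (a vowel) → -o → *koduniwjio*.

koduniwjio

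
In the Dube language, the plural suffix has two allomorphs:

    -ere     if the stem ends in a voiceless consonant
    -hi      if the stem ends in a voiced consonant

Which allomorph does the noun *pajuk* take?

Since the final consonant of *pajuk* is /k/ (voiceless), it takes -ere.

-ere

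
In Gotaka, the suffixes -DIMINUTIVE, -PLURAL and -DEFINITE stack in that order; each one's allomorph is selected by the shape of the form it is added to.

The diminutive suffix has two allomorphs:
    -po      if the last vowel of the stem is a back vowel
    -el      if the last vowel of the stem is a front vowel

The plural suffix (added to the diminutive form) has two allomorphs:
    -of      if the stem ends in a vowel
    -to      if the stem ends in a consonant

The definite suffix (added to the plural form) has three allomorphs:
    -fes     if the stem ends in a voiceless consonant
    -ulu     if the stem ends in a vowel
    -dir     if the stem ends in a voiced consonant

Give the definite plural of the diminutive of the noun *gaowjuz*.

gaowjuzpooffes

*gaowjuz*: last vowel = /u/, a back vowel → -po → *gaowjuzpo*.
The final sound of the diminutive form *gaowjuzpo* is /o/, which is a vowel, so the plural suffix is -of, giving *gaowjuzpoof*.
Since the final sound of the plural form *gaowjuzpoof* is /f/ (a voiceless consonant), it takes -fes, giving *gaowjuzpooffes*.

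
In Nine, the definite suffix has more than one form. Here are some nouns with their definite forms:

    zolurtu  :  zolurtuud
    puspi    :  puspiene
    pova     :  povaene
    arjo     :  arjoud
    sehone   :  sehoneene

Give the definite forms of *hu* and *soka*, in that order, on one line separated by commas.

huud, sokaene

The pattern is rounding harmony: -ud when the last vowel of the stem is a rounded vowel (*zolurtu*, *arjo*); -ene when the last vowel of the stem is an unrounded vowel (*puspi*, *pova*, *sehone*).
The last vowel of *hu* is /u/, which is a rounded vowel, so the suffix is -ud, giving *huud*.
Since the last vowel of *soka* is /a/ (an unrounded vowel), it takes -ene, giving *sokaene*.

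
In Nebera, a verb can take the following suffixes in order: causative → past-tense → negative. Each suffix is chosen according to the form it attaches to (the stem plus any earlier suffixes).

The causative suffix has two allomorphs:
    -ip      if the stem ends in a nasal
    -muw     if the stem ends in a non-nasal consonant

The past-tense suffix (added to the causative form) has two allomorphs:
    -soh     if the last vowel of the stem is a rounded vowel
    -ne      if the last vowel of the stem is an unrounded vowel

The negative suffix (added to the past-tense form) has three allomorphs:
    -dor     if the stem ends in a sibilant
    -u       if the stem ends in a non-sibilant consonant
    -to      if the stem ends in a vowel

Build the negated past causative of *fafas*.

fafasmuwsohu

*fafas* — final consonant /s/ (non-nasal) → -muw → *fafasmuw*.
The causative form *fafasmuw* — last vowel /u/ (a rounded vowel) → -soh → *fafasmuwsoh*.
The final sound of the past-tense form *fafasmuwsoh* is /h/, which is a non-sibilant consonant, so the negative suffix is -u, giving *fafasmuwsohu*.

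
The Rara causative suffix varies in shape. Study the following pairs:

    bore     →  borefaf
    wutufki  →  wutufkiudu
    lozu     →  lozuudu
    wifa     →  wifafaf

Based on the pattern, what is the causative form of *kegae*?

Looking at the last vowel of each stem: -udu when the last vowel of the stem is a high vowel (*wutufki*, *lozu*); -faf when the last vowel of the stem is a non-high vowel (*bore*, *wifa*).
*kegae* — last vowel /e/ (a non-high vowel) → -faf → *kegaefaf*.

kegaefaf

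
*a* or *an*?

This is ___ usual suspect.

The indefinite article is chosen by the initial *sound* of the following word, not its spelling.
*usual* begins with the sound /juː/ (u pronounced /juː/) — a consonant sound.
So the article is *a*: This is a usual suspect.

a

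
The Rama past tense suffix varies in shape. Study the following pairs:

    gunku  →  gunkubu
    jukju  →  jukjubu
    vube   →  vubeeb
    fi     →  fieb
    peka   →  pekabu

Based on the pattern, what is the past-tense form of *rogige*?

The pattern is front/back vowel harmony: -eb when the last vowel of the stem is a front vowel (*vube*, *fi*); -bu when the last vowel of the stem is a back vowel (*gunku*, *jukju*, *peka*).
*rogige*: last vowel = /e/, a front vowel → -eb → *rogigeeb*.

rogigeeb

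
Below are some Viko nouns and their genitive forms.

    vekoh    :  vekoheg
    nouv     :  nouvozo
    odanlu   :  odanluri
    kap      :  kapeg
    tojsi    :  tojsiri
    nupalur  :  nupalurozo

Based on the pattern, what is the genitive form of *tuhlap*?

The pattern is voicing of the final sound: -eg when the stem ends in a voiceless consonant (*vekoh*, *kap*); -ozo when the stem ends in a voiced consonant (*nouv*, *nupalur*); -ri when the stem ends in a vowel (*odanlu*, *tojsi*).
The final sound of *tuhlap* is /p/, which is a voiceless consonant, so the suffix is -eg, giving *tuhlapeg*.

tuhlapeg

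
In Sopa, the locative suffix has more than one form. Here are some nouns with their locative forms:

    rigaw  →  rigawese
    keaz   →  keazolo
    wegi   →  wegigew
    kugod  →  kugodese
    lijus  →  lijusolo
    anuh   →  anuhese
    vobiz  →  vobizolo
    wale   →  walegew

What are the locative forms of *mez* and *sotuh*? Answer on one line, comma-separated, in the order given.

mezolo, sotuhese

The suffix is conditioned by the final sound: -olo when the stem ends in a sibilant (*keaz*, *lijus*, *vobiz*); -ese when the stem ends in a non-sibilant consonant (*rigaw*, *kugod*, *anuh*); -gew when the stem ends in a vowel (*wegi*, *wale*).
The final sound of *mez* is /z/, which is a sibilant, so the suffix is -olo, giving *mezolo*.
*sotuh* — final sound /h/ (a non-sibilant consonant) → -ese → *sotuhese*.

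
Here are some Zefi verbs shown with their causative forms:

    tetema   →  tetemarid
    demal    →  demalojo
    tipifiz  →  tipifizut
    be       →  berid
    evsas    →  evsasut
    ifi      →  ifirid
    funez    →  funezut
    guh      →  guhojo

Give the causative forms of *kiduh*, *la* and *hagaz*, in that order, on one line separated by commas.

The pattern is sibilance of the final sound: -ut when the stem ends in a sibilant (*tipifiz*, *evsas*, *funez*); -ojo when the stem ends in a non-sibilant consonant (*demal*, *guh*); -rid when the stem ends in a vowel (*tetema*, *be*, *ifi*).
*kiduh* — final sound /h/ (a non-sibilant consonant) → -ojo → *kiduhojo*.
*la*: final sound = /a/, a vowel → -rid → *larid*.
Since the final sound of *hagaz* is /z/ (a sibilant), it takes -ut, giving *hagazut*.

kiduhojo, larid, hagazut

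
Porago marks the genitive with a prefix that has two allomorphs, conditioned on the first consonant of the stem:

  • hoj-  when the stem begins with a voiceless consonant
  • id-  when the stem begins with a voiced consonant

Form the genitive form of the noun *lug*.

The first consonant of *lug* is /l/, which is voiced, so the prefix is id-, giving *idlug*.

idlug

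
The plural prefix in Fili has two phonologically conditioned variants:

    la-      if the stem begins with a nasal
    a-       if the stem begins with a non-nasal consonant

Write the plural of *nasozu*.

The first consonant of *nasozu* is /n/, which is a nasal, so the prefix is la-, giving *lanasozu*.

lanasozu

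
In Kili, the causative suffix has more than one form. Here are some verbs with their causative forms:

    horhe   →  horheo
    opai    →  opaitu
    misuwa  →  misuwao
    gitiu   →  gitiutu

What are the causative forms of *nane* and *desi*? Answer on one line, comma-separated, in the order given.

naneo, desitu

The pattern is height harmony: -tu when the last vowel of the stem is a high vowel (*opai*, *gitiu*); -o when the last vowel of the stem is a non-high vowel (*horhe*, *misuwa*).
*nane* — last vowel /e/ (a non-high vowel) → -o → *naneo*.
*desi* — last vowel /i/ (a high vowel) → -tu → *desitu*.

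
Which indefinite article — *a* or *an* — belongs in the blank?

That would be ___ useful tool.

The indefinite article is chosen by the initial *sound* of the following word, not its spelling.
*useful* begins with the sound /juː/ (u pronounced /juː/) — a consonant sound.
So the article is *a*: That would be a useful tool.

a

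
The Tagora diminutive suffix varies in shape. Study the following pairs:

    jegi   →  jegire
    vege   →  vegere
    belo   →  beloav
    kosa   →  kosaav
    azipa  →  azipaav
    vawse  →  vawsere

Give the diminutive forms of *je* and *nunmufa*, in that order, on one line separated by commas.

The alternation tracks the last vowel of the stem — -re when the last vowel of the stem is a front vowel (*jegi*, *vege*, *vawse*); -av when the last vowel of the stem is a back vowel (*belo*, *kosa*, *azipa*).
Since the last vowel of *je* is /e/ (a front vowel), it takes -re, giving *jere*.
*nunmufa*: last vowel = /a/, a back vowel → -av → *nunmufaav*.

jere, nunmufaav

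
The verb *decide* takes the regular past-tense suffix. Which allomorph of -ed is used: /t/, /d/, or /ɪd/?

/ɪd/

The stem *decide* ends in /t/ or /d/.
The -ed suffix is realized as /ɪd/ after /t, d/; as /t/ after other voiceless consonants; and as /d/ after other voiced sounds.
So -ed on *decide* is pronounced /ɪd/.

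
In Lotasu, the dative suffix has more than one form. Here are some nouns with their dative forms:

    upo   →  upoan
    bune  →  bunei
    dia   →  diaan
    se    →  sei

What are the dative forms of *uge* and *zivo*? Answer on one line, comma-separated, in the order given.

The alternation tracks the last vowel of the stem — -i when the last vowel of the stem is a front vowel (*bune*, *se*); -an when the last vowel of the stem is a back vowel (*upo*, *dia*).
Since the last vowel of *uge* is /e/ (a front vowel), it takes -i, giving *ugei*.
The last vowel of *zivo* is /o/, which is a back vowel, so the suffix is -an, giving *zivoan*.

ugei, zivoan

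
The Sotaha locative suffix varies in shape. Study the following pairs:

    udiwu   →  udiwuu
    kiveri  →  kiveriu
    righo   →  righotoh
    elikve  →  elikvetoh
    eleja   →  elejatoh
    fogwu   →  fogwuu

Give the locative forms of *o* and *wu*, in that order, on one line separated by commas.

otoh, wuu

The alternation tracks the last vowel of the stem — -u when the last vowel of the stem is a high vowel (*udiwu*, *kiveri*, *fogwu*); -toh when the last vowel of the stem is a non-high vowel (*righo*, *elikve*, *eleja*).
Since the last vowel of *o* is /o/ (a non-high vowel), it takes -toh, giving *otoh*.
Since the last vowel of *wu* is /u/ (a high vowel), it takes -u, giving *wuu*.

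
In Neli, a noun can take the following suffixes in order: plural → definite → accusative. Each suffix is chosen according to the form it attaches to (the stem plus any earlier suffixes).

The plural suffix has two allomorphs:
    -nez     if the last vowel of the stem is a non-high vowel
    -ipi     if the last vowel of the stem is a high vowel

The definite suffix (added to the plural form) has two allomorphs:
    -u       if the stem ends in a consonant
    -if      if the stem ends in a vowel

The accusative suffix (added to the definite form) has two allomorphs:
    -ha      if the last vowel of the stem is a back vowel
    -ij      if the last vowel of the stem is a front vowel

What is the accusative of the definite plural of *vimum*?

*vimum*: last vowel = /u/, a high vowel → -ipi → *vimumipi*.
The plural form *vimumipi* — final sound /i/ (a vowel) → -if → *vimumipiif*.
The definite form *vimumipiif*: last vowel = /i/, a front vowel → -ij → *vimumipiifij*.

vimumipiifij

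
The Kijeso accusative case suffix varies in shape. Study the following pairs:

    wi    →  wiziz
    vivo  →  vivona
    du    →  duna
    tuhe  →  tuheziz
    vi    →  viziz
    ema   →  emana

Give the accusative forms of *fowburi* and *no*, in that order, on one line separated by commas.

fowburiziz, nona

The suffix is conditioned by the last vowel: -ziz when the last vowel of the stem is a front vowel (*wi*, *tuhe*, *vi*); -na when the last vowel of the stem is a back vowel (*vivo*, *du*, *ema*).
*fowburi*: last vowel = /i/, a front vowel → -ziz → *fowburiziz*.
The last vowel of *no* is /o/, which is a back vowel, so the suffix is -na, giving *nona*.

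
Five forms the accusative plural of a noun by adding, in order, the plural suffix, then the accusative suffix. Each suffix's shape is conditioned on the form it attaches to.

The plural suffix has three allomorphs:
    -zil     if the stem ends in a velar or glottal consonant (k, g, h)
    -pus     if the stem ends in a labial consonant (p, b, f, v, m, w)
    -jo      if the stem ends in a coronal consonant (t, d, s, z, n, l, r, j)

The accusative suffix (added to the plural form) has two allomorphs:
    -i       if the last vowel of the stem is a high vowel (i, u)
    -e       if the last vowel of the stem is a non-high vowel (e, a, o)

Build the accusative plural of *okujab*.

okujabpusi

The final consonant of *okujab* is /b/, which is labial, so the plural suffix is -pus, giving *okujabpus*.
The plural form *okujabpus*: last vowel = /u/, a high vowel → -i → *okujabpusi*.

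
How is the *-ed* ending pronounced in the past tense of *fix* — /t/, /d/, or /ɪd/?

The stem *fix* ends in a voiceless consonant other than /t/.
The -ed suffix is realized as /ɪd/ after /t, d/; as /t/ after other voiceless consonants; and as /d/ after other voiced sounds.
So -ed on *fix* is pronounced /t/.

/t/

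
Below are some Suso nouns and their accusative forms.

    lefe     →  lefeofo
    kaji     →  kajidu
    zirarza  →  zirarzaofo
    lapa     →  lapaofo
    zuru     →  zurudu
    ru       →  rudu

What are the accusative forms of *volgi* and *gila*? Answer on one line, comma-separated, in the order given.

The pattern is height harmony: -du when the last vowel of the stem is a high vowel (*kaji*, *zuru*, *ru*); -ofo when the last vowel of the stem is a non-high vowel (*lefe*, *zirarza*, *lapa*).
*volgi* — last vowel /i/ (a high vowel) → -du → *volgidu*.
Since the last vowel of *gila* is /a/ (a non-high vowel), it takes -ofo, giving *gilaofo*.

volgidu, gilaofo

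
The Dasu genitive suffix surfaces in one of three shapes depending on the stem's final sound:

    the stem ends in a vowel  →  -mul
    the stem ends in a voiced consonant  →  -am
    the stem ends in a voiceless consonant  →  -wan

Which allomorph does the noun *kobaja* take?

*kobaja* — final sound /a/ (a vowel) → -mul.

-mul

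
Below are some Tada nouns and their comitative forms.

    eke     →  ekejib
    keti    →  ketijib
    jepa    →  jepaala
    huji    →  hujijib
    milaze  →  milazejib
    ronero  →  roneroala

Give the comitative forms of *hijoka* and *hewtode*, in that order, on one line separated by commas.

The suffix is conditioned by the last vowel: -jib when the last vowel of the stem is a front vowel (*eke*, *keti*, *huji*, *milaze*); -ala when the last vowel of the stem is a back vowel (*jepa*, *ronero*).
*hijoka*: last vowel = /a/, a back vowel → -ala → *hijokaala*.
Since the last vowel of *hewtode* is /e/ (a front vowel), it takes -jib, giving *hewtodejib*.

hijokaala, hewtodejib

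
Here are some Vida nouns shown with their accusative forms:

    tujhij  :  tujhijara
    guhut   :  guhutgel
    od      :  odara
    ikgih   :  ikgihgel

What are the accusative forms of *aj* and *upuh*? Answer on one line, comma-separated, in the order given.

The suffix is conditioned by the final consonant: -gel when the stem ends in a voiceless consonant (*guhut*, *ikgih*); -ara when the stem ends in a voiced consonant (*tujhij*, *od*).
*aj*: final consonant = /j/, voiced → -ara → *ajara*.
Since the final consonant of *upuh* is /h/ (voiceless), it takes -gel, giving *upuhgel*.

ajara, upuhgel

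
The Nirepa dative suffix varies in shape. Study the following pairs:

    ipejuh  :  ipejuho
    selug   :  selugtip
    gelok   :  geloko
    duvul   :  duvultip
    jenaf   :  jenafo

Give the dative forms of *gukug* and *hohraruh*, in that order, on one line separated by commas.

Looking at the final consonant of each stem: -o when the stem ends in a voiceless consonant (*ipejuh*, *gelok*, *jenaf*); -tip when the stem ends in a voiced consonant (*selug*, *duvul*).
*gukug* — final consonant /g/ (voiced) → -tip → *gukugtip*.
*hohraruh*: final consonant = /h/, voiceless → -o → *hohraruho*.

gukugtip, hohraruho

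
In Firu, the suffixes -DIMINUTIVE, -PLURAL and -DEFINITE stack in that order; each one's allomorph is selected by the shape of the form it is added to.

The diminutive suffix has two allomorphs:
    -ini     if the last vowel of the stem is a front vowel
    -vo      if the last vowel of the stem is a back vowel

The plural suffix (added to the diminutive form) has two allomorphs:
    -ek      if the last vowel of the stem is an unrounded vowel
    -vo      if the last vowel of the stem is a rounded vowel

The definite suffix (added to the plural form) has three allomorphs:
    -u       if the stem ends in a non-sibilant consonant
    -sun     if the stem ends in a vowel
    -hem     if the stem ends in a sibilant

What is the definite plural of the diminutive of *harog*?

*harog* — last vowel /o/ (a back vowel) → -vo → *harogvo*.
The last vowel of the diminutive form *harogvo* is /o/, which is a rounded vowel, so the plural suffix is -vo, giving *harogvovo*.
Since the final sound of the plural form *harogvovo* is /o/ (a vowel), it takes -sun, giving *harogvovosun*.

harogvovosun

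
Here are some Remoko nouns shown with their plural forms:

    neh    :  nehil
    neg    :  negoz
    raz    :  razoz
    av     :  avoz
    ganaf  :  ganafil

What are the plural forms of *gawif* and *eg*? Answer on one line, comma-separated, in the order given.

gawifil, egoz

The suffix is conditioned by the final consonant: -il when the stem ends in a voiceless consonant (*neh*, *ganaf*); -oz when the stem ends in a voiced consonant (*neg*, *raz*, *av*).
*gawif*: final consonant = /f/, voiceless → -il → *gawifil*.
*eg* — final consonant /g/ (voiced) → -oz → *egoz*.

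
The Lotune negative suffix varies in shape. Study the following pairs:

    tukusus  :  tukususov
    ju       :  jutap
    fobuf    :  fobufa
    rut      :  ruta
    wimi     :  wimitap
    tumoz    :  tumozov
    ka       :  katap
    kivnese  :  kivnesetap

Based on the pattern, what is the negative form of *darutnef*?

darutnefa

The pattern is sibilance of the final sound: -ov when the stem ends in a sibilant (*tukusus*, *tumoz*); -a when the stem ends in a non-sibilant consonant (*fobuf*, *rut*); -tap when the stem ends in a vowel (*ju*, *wimi*, *ka*, *kivnese*).
*darutnef* — final sound /f/ (a non-sibilant consonant) → -a → *darutnefa*.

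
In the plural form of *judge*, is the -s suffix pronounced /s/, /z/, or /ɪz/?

/ɪz/

The stem *judge* ends in a sibilant (/s, z, ʃ, ʒ, tʃ, dʒ/).
The plural suffix surfaces as /ɪz/ after sibilants, /s/ after other voiceless consonants, and /z/ after other voiced sounds.
So the plural -s on *judge* is pronounced /ɪz/.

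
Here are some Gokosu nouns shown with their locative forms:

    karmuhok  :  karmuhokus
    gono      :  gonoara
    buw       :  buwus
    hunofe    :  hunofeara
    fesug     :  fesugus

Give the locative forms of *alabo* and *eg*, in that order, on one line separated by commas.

alaboara, egus

The suffix is conditioned by the final sound: -us when the stem ends in a consonant (*karmuhok*, *buw*, *fesug*); -ara when the stem ends in a vowel (*gono*, *hunofe*).
Since the final sound of *alabo* is /o/ (a vowel), it takes -ara, giving *alaboara*.
*eg* — final sound /g/ (a consonant) → -us → *egus*.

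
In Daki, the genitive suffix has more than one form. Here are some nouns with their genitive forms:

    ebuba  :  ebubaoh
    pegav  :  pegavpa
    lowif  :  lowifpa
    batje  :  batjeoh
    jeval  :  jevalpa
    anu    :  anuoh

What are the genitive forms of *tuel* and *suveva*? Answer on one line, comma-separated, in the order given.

tuelpa, suvevaoh

Looking at the final sound of each stem: -pa when the stem ends in a consonant (*pegav*, *lowif*, *jeval*); -oh when the stem ends in a vowel (*ebuba*, *batje*, *anu*).
Since the final sound of *tuel* is /l/ (a consonant), it takes -pa, giving *tuelpa*.
*suveva*: final sound = /a/, a vowel → -oh → *suvevaoh*.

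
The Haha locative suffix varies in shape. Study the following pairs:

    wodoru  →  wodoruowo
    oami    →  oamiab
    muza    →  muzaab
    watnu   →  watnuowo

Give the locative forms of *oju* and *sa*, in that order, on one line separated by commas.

The alternation tracks the last vowel of the stem — -owo when the last vowel of the stem is a rounded vowel (*wodoru*, *watnu*); -ab when the last vowel of the stem is an unrounded vowel (*oami*, *muza*).
Since the last vowel of *oju* is /u/ (a rounded vowel), it takes -owo, giving *ojuowo*.
*sa*: last vowel = /a/, an unrounded vowel → -ab → *saab*.

ojuowo, saab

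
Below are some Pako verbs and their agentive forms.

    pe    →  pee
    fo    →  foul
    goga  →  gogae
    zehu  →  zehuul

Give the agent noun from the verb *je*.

The suffix is conditioned by the last vowel: -ul when the last vowel of the stem is a rounded vowel (*fo*, *zehu*); -e when the last vowel of the stem is an unrounded vowel (*pe*, *goga*).
*je*: last vowel = /e/, an unrounded vowel → -e → *jee*.

jee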